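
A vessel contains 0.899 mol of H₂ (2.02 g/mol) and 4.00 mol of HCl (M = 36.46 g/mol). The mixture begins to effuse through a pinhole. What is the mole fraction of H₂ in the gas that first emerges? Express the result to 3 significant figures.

Effusion rate of each component ∝ n_i/√M_i (partial pressure × 1/√M).
x_H₂(eff) = (n_H₂/√M_H₂) / (n_H₂/√M_H₂ + n_HCl/√M_HCl)
= (0.899/√2.02) / (0.899/√2.02 + 4.00/√36.46) = 0.6325/(0.6325 + 0.6624) = 0.488.

0.488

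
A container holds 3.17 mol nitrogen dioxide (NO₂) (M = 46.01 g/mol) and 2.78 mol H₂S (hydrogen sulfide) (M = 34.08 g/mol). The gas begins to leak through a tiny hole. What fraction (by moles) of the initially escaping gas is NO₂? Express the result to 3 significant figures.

0.495

The effusion rate of species i is ∝ p_i/√M_i ∝ n_i/√M_i.
Mole fraction of NO₂ in the effusate = (n_NO₂/√M_NO₂) / (n_NO₂/√M_NO₂ + n_H₂S/√M_H₂S)
= (3.17/√46.01) / (3.17/√46.01 + 2.78/√34.08) = 0.4673/(0.4673 + 0.4762) = 0.495.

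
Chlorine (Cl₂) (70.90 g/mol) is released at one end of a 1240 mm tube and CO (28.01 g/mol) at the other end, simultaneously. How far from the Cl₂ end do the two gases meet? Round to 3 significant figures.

479 mm

In equal time, each gas travels a distance ∝ its rate ∝ 1/√M, so d_Cl₂/d_CO = √(M_CO/M_Cl₂) = √(28.01/70.90) = 0.6285.
With d_Cl₂ + d_CO = 1240 mm, d_CO = 1240/(1 + 0.6285) = 761.4 mm.
d_Cl₂ = 1240 − 761.4 = 479 mm.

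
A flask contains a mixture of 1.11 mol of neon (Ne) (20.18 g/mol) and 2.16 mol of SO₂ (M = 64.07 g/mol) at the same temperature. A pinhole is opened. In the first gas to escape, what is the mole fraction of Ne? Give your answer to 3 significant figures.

Each component's effusion rate ∝ (its partial pressure)·(1/√M) ∝ n_i/√M_i.
Mole fraction of Ne in the effusate = (n_Ne/√M_Ne) / (n_Ne/√M_Ne + n_SO₂/√M_SO₂)
= (1.11/√20.18) / (1.11/√20.18 + 2.16/√64.07) = 0.2471/(0.2471 + 0.2699) = 0.478.

0.478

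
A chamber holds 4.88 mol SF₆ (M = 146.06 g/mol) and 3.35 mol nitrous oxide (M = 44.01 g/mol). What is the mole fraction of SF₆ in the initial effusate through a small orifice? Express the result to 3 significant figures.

0.444

Effusion rate of each component ∝ n_i/√M_i (partial pressure × 1/√M).
Mole fraction of SF₆ in the effusate = (n_SF₆/√M_SF₆) / (n_SF₆/√M_SF₆ + n_N₂O/√M_N₂O)
= (4.88/√146.06) / (4.88/√146.06 + 3.35/√44.01) = 0.4038/(0.4038 + 0.5050) = 0.444.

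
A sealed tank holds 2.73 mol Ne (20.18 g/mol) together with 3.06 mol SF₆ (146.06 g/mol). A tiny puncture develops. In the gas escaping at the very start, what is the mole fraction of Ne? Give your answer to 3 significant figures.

0.706

Each component's effusion rate ∝ (its partial pressure)·(1/√M) ∝ n_i/√M_i.
x_Ne(eff) = (n_Ne/√M_Ne) / (n_Ne/√M_Ne + n_SF₆/√M_SF₆)
= (2.73/√20.18) / (2.73/√20.18 + 3.06/√146.06) = 0.6077/(0.6077 + 0.2532) = 0.706.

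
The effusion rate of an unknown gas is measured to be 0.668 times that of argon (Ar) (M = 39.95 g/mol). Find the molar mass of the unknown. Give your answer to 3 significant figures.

89.5 g/mol

Since effusion rate ∝ 1/√M, rate_X/rate_Ar = √(M_Ar/M_X).
0.668 = √(39.95/M_X)
M_X = 39.95 / 0.668² = 39.95 / 0.4462 = 89.5 g/mol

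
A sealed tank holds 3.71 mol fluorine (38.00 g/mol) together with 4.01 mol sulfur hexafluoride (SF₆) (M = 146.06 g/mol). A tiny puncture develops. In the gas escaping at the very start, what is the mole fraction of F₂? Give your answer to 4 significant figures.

0.6446

The effusion rate of species i is ∝ p_i/√M_i ∝ n_i/√M_i.
So x_F₂ in the escaping gas = (n_F₂/√M_F₂) / Σ(n_i/√M_i)
= (3.71/√38.00) / (3.71/√38.00 + 4.01/√146.06) = 0.6018/(0.6018 + 0.3318) = 0.6446.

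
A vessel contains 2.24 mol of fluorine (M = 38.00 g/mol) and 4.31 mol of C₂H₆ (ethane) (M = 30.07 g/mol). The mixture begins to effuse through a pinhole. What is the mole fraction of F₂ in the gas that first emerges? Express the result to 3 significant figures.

Effusion rate of each component ∝ n_i/√M_i (partial pressure × 1/√M).
Mole fraction of F₂ in the effusate = (n_F₂/√M_F₂) / (n_F₂/√M_F₂ + n_C₂H₆/√M_C₂H₆)
= (2.24/√38.00) / (2.24/√38.00 + 4.31/√30.07) = 0.3634/(0.3634 + 0.7860) = 0.316.

0.316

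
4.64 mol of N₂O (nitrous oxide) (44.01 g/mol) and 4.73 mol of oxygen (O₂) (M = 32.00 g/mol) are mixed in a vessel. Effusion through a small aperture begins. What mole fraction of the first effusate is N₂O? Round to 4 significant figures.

Each component's effusion rate ∝ (its partial pressure)·(1/√M) ∝ n_i/√M_i.
Mole fraction of N₂O in the effusate = (n_N₂O/√M_N₂O) / (n_N₂O/√M_N₂O + n_O₂/√M_O₂)
= (4.64/√44.01) / (4.64/√44.01 + 4.73/√32.00) = 0.6994/(0.6994 + 0.8362) = 0.4555.

0.4555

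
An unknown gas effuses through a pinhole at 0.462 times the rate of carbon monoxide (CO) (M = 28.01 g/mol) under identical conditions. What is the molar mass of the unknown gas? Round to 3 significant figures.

By Graham's law, rate_X/rate_CO = √(M_CO/M_X).
0.462 = √(28.01/M_X)
M_X = 28.01 / 0.462² = 28.01 / 0.2134 = 131 g/mol

131 g/mol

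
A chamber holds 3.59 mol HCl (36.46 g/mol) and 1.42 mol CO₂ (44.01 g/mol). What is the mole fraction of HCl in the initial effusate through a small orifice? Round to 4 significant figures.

0.7353

Each component's effusion rate ∝ (its partial pressure)·(1/√M) ∝ n_i/√M_i.
x_HCl(eff) = (n_HCl/√M_HCl) / (n_HCl/√M_HCl + n_CO₂/√M_CO₂)
= (3.59/√36.46) / (3.59/√36.46 + 1.42/√44.01) = 0.5945/(0.5945 + 0.2140) = 0.7353.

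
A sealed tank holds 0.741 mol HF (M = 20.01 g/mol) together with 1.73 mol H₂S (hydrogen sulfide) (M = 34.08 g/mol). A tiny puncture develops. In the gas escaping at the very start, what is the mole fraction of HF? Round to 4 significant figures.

Rate_i ∝ x_i/√M_i (Graham's law weighted by mole fraction), so the effusate composition follows n_i/√M_i.
So x_HF in the escaping gas = (n_HF/√M_HF) / Σ(n_i/√M_i)
= (0.741/√20.01) / (0.741/√20.01 + 1.73/√34.08) = 0.1657/(0.1657 + 0.2963) = 0.3586.

0.3586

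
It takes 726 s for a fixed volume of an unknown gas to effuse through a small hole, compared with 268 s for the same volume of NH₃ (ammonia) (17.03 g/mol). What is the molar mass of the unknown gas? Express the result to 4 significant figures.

Graham's law gives t_X/t_NH₃ = √(M_X/M_NH₃).
726/268 = 2.709 = √(M_X/17.03)
M_X = 17.03 × 2.709² = 17.03 × 7.338 = 125.0 g/mol

125.0 g/mol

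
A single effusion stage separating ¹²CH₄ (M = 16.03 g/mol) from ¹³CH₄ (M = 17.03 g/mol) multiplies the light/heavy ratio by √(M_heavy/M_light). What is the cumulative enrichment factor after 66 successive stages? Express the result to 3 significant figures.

7.37

Overall factor = α^66 with α = √(17.03/16.03), i.e. (17.03/16.03)^(66/2).
= 1.06238^33 = 7.37.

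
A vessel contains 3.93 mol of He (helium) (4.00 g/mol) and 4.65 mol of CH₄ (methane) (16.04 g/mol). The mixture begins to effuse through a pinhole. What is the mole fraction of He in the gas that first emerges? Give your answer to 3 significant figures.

Rate_i ∝ x_i/√M_i (Graham's law weighted by mole fraction), so the effusate composition follows n_i/√M_i.
Mole fraction of He in the effusate = (n_He/√M_He) / (n_He/√M_He + n_CH₄/√M_CH₄)
= (3.93/√4.00) / (3.93/√4.00 + 4.65/√16.04) = 1.965/(1.965 + 1.161) = 0.629.

0.629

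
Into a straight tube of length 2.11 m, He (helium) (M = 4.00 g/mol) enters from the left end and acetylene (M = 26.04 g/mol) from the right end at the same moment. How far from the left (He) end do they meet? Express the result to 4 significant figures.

1.516 m

Graham's law gives d_He/d_C₂H₂ = rate_He/rate_C₂H₂ = √(M_C₂H₂/M_He) = √(26.04/4.00) = 2.551.
With d_He + d_C₂H₂ = 2.11 m, d_C₂H₂ = 2.11/(1 + 2.551) = 0.5941 m.
d_He = 2.11 − 0.5941 = 1.516 m.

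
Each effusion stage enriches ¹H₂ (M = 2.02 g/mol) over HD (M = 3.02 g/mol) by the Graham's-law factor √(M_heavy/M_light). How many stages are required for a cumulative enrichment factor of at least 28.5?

Per stage α = (3.02/2.02)^(1/2) = 1.49505^0.5, giving ln α = 0.2011.
Need α^N ≥ 28.5 ⇒ N ≥ ln(28.5) / ln α = 3.350 / 0.2011 = 16.66.
So at least 17 stages are needed.

17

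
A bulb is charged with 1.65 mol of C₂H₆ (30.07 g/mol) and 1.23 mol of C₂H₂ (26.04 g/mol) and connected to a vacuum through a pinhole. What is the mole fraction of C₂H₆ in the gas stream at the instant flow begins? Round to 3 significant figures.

0.555

Rate_i ∝ x_i/√M_i (Graham's law weighted by mole fraction), so the effusate composition follows n_i/√M_i.
Mole fraction of C₂H₆ in the effusate = (n_C₂H₆/√M_C₂H₆) / (n_C₂H₆/√M_C₂H₆ + n_C₂H₂/√M_C₂H₂)
= (1.65/√30.07) / (1.65/√30.07 + 1.23/√26.04) = 0.3009/(0.3009 + 0.2410) = 0.555.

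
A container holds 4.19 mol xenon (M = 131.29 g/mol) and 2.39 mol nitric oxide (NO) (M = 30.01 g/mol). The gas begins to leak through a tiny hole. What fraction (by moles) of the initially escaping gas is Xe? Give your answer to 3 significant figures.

Each component's effusion rate ∝ (its partial pressure)·(1/√M) ∝ n_i/√M_i.
Mole fraction of Xe in the effusate = (n_Xe/√M_Xe) / (n_Xe/√M_Xe + n_NO/√M_NO)
= (4.19/√131.29) / (4.19/√131.29 + 2.39/√30.01) = 0.3657/(0.3657 + 0.4363) = 0.456.

0.456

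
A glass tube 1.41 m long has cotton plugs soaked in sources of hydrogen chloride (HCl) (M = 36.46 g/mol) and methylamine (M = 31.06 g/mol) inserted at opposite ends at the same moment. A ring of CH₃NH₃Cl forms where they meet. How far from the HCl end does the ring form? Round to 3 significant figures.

In equal time, each gas travels a distance ∝ its rate ∝ 1/√M, so d_HCl/d_CH₃NH₂ = √(M_CH₃NH₂/M_HCl) = √(31.06/36.46) = 0.9230.
With d_HCl + d_CH₃NH₂ = 1.41 m, d_CH₃NH₂ = 1.41/(1 + 0.9230) = 0.7332 m.
d_HCl = 1.41 − 0.7332 = 0.677 m.

0.677 m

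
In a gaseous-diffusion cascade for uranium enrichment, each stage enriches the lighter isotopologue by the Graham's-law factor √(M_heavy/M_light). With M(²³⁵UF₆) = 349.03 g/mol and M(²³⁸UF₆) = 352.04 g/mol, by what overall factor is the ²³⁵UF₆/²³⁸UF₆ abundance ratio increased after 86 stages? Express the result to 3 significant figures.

Overall factor = α^86 with α = √(352.04/349.03), i.e. (352.04/349.03)^(86/2).
= 1.00862^43 = 1.45.

1.45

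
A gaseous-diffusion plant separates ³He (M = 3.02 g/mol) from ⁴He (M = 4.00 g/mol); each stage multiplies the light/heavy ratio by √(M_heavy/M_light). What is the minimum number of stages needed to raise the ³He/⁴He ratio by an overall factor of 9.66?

17

With α = √(4.00/3.02) per stage, ln α = ½ ln(1.32450) = 0.1405.
Need α^N ≥ 9.66 ⇒ N ≥ ln(9.66) / ln α = 2.268 / 0.1405 = 16.14.
Minimum whole number of stages: N = 17.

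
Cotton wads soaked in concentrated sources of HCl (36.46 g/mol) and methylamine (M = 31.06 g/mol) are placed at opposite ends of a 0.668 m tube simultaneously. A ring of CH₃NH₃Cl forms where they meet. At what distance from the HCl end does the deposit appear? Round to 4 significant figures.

0.3206 m

Distances travelled in equal time are proportional to diffusion rates, so d_HCl/d_CH₃NH₂ = √(M_CH₃NH₂/M_HCl) = √(31.06/36.46) = 0.9230.
With d_HCl + d_CH₃NH₂ = 0.668 m, d_CH₃NH₂ = 0.668/(1 + 0.9230) = 0.3474 m.
d_HCl = 0.668 − 0.3474 = 0.3206 m.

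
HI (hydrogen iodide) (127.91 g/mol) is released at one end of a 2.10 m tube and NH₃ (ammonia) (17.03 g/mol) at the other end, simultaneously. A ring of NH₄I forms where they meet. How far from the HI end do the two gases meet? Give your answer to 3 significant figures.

0.561 m

The fronts meet when d_HI + d_NH₃ = L with d_HI/d_NH₃ = √(M_NH₃/M_HI) (Graham's law). Here √(M_NH₃/M_HI) = √(17.03/127.91) = 0.3649.
With d_HI + d_NH₃ = 2.10 m, d_NH₃ = 2.10/(1 + 0.3649) = 1.539 m.
d_HI = 2.10 − 1.539 = 0.561 m.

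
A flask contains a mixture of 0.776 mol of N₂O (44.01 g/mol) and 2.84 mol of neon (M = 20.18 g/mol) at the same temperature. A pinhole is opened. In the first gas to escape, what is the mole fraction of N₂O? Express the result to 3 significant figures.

0.156

Each component's effusion rate ∝ (its partial pressure)·(1/√M) ∝ n_i/√M_i.
So x_N₂O in the escaping gas = (n_N₂O/√M_N₂O) / Σ(n_i/√M_i)
= (0.776/√44.01) / (0.776/√44.01 + 2.84/√20.18) = 0.1170/(0.1170 + 0.6322) = 0.156.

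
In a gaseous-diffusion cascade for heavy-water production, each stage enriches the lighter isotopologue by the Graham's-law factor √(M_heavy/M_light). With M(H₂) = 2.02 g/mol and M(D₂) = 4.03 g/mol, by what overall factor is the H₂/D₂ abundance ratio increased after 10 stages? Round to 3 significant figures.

31.6

The single-stage factor is √(M_heavy/M_light), so 10 stages give [√(4.03/2.02)]^10 = (4.03/2.02)^(10/2).
= 1.99505^5 = 31.6.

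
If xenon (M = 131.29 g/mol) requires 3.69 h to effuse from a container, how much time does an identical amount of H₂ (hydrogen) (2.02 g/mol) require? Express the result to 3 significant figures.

Graham's law gives t_H₂/t_Xe = √(M_H₂/M_Xe) = √(2.02/131.29) = √0.01539 = 0.1240.
So the time for H₂ is 3.69 × 0.1240 = 0.458 h.

0.458 h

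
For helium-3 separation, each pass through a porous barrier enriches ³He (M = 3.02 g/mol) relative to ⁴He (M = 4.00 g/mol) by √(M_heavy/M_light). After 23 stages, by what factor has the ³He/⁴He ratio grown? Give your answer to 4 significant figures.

The single-stage factor is √(M_heavy/M_light), so 23 stages give [√(4.00/3.02)]^23 = (4.00/3.02)^(23/2).
= 1.32450^(23/2) = 25.33.

25.33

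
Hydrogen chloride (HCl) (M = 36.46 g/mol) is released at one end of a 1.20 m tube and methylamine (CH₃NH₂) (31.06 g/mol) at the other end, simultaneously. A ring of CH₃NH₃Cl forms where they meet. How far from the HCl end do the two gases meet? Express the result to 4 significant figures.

0.5760 m

Graham's law gives d_HCl/d_CH₃NH₂ = rate_HCl/rate_CH₃NH₂ = √(M_CH₃NH₂/M_HCl) = √(31.06/36.46) = 0.9230.
With d_HCl + d_CH₃NH₂ = 1.20 m, d_CH₃NH₂ = 1.20/(1 + 0.9230) = 0.6240 m.
d_HCl = 1.20 − 0.6240 = 0.5760 m.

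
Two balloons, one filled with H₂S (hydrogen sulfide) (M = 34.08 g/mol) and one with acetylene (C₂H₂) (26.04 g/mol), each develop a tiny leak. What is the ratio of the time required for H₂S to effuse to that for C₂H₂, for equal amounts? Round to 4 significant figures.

1.144

Graham's law gives t_H₂S/t_C₂H₂ = √(M_H₂S/M_C₂H₂) = √(34.08/26.04) = √1.309 = 1.144.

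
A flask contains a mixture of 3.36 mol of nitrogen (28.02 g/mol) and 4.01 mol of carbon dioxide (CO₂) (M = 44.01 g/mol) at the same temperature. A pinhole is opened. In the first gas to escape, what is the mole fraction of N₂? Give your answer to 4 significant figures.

Effusion rate of each component ∝ n_i/√M_i (partial pressure × 1/√M).
Mole fraction of N₂ in the effusate = (n_N₂/√M_N₂) / (n_N₂/√M_N₂ + n_CO₂/√M_CO₂)
= (3.36/√28.02) / (3.36/√28.02 + 4.01/√44.01) = 0.6348/(0.6348 + 0.6045) = 0.5122.

0.5122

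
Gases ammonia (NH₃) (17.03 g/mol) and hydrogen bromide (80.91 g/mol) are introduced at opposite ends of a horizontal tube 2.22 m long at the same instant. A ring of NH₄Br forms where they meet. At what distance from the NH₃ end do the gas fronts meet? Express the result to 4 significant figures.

1.522 m

Distances travelled in equal time are proportional to diffusion rates, so d_NH₃/d_HBr = √(M_HBr/M_NH₃) = √(80.91/17.03) = 2.180.
With d_NH₃ + d_HBr = 2.22 m, d_HBr = 2.22/(1 + 2.180) = 0.6982 m.
d_NH₃ = 2.22 − 0.6982 = 1.522 m.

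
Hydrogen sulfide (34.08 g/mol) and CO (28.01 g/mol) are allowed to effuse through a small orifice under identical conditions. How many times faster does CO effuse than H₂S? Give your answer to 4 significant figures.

From Graham's law, rate_CO/rate_H₂S = √(M_H₂S/M_CO) = √(34.08/28.01) = √1.217 = 1.103.

1.103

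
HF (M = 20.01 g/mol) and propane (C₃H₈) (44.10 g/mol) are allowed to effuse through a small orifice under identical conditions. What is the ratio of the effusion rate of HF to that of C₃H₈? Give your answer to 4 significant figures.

By Graham's law, rate_HF/rate_C₃H₈ = √(M_C₃H₈/M_HF) = √(44.10/20.01) = √2.204 = 1.485.

1.485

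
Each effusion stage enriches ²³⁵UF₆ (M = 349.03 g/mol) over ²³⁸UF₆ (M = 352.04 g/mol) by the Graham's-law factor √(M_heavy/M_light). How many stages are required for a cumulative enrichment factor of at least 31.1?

801

With α = √(352.04/349.03) per stage, ln α = ½ ln(1.00862) = 0.004293.
Need α^N ≥ 31.1 ⇒ N ≥ ln(31.1) / ln α = 3.437 / 0.004293 = 800.57.
So at least 801 stages are needed.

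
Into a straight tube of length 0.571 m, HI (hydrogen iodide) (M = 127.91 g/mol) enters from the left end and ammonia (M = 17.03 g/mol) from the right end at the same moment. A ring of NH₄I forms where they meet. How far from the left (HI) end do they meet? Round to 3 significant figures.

0.153 m

The fronts meet when d_HI + d_NH₃ = L with d_HI/d_NH₃ = √(M_NH₃/M_HI) (Graham's law). Here √(M_NH₃/M_HI) = √(17.03/127.91) = 0.3649.
With d_HI + d_NH₃ = 0.571 m, d_NH₃ = 0.571/(1 + 0.3649) = 0.4184 m.
d_HI = 0.571 − 0.4184 = 0.153 m.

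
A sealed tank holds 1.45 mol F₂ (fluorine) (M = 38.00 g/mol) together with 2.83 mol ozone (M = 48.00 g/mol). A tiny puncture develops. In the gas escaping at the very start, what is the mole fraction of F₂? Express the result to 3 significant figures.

0.365

Rate_i ∝ x_i/√M_i (Graham's law weighted by mole fraction), so the effusate composition follows n_i/√M_i.
So x_F₂ in the escaping gas = (n_F₂/√M_F₂) / Σ(n_i/√M_i)
= (1.45/√38.00) / (1.45/√38.00 + 2.83/√48.00) = 0.2352/(0.2352 + 0.4085) = 0.365.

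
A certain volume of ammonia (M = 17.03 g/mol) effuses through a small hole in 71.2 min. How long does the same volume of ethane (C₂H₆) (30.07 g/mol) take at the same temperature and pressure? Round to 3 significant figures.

Since effusion rate ∝ 1/√M, t_C₂H₆/t_NH₃ = √(M_C₂H₆/M_NH₃) = √(30.07/17.03) = √1.766 = 1.329.
So the time for C₂H₆ is 71.2 × 1.329 = 94.6 min.

94.6 min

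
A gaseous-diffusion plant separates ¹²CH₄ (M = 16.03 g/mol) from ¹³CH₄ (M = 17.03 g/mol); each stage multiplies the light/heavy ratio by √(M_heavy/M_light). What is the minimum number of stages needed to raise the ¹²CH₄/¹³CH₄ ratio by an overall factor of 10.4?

78

Per stage α = (17.03/16.03)^(1/2) = 1.06238^0.5, giving ln α = 0.03026.
Need α^N ≥ 10.4 ⇒ N ≥ ln(10.4) / ln α = 2.342 / 0.03026 = 77.40.
Minimum whole number of stages: N = 78.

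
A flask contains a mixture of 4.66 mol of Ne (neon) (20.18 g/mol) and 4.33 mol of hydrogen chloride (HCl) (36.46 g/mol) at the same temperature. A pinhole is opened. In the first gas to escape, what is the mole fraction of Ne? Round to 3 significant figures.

The effusion rate of species i is ∝ p_i/√M_i ∝ n_i/√M_i.
x_Ne(eff) = (n_Ne/√M_Ne) / (n_Ne/√M_Ne + n_HCl/√M_HCl)
= (4.66/√20.18) / (4.66/√20.18 + 4.33/√36.46) = 1.037/(1.037 + 0.7171) = 0.591.

0.591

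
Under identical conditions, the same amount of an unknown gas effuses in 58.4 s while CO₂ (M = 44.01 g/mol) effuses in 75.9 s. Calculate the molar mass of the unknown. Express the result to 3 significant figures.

From Graham's law, t_X/t_CO₂ = √(M_X/M_CO₂).
58.4/75.9 = 0.7694 = √(M_X/44.01)
M_X = 44.01 × 0.7694² = 44.01 × 0.5920 = 26.1 g/mol

26.1 g/mol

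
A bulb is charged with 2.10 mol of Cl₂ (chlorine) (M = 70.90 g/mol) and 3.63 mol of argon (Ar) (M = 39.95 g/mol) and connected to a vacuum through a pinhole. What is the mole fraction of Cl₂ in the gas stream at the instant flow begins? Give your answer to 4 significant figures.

Each component's effusion rate ∝ (its partial pressure)·(1/√M) ∝ n_i/√M_i.
Mole fraction of Cl₂ in the effusate = (n_Cl₂/√M_Cl₂) / (n_Cl₂/√M_Cl₂ + n_Ar/√M_Ar)
= (2.10/√70.90) / (2.10/√70.90 + 3.63/√39.95) = 0.2494/(0.2494 + 0.5743) = 0.3028.

0.3028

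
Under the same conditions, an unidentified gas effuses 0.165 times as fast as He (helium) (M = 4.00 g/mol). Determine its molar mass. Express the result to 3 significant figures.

Graham's law gives rate_X/rate_He = √(M_He/M_X).
0.165 = √(4.00/M_X)
M_X = 4.00 / 0.165² = 4.00 / 0.02723 = 147 g/mol

147 g/mol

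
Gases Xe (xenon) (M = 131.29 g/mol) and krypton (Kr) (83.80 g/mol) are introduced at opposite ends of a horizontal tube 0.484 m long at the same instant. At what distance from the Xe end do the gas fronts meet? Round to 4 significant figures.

Distances travelled in equal time are proportional to diffusion rates, so d_Xe/d_Kr = √(M_Kr/M_Xe) = √(83.80/131.29) = 0.7989.
With d_Xe + d_Kr = 0.484 m, d_Kr = 0.484/(1 + 0.7989) = 0.2690 m.
d_Xe = 0.484 − 0.2690 = 0.2150 m.

0.2150 m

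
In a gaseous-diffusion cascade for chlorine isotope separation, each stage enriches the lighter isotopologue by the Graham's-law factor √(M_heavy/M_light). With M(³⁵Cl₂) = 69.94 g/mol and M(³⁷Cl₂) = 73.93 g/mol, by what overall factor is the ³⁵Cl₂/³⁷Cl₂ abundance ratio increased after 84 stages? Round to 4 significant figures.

After 84 stages the ratio has grown by (√(73.93/69.94))^84 = (73.93/69.94)^(84/2).
= 1.05705^42 = 10.28.

10.28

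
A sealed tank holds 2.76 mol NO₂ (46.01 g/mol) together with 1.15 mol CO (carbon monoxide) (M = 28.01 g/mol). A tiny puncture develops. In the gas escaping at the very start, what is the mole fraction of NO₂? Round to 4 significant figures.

Rate_i ∝ x_i/√M_i (Graham's law weighted by mole fraction), so the effusate composition follows n_i/√M_i.
Mole fraction of NO₂ in the effusate = (n_NO₂/√M_NO₂) / (n_NO₂/√M_NO₂ + n_CO/√M_CO)
= (2.76/√46.01) / (2.76/√46.01 + 1.15/√28.01) = 0.4069/(0.4069 + 0.2173) = 0.6519.

0.6519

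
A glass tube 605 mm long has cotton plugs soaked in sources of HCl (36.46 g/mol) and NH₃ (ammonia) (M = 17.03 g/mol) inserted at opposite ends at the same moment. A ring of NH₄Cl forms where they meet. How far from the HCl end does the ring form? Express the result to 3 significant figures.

246 mm

Distances travelled in equal time are proportional to diffusion rates, so d_HCl/d_NH₃ = √(M_NH₃/M_HCl) = √(17.03/36.46) = 0.6834.
With d_HCl + d_NH₃ = 605 mm, d_NH₃ = 605/(1 + 0.6834) = 359.4 mm.
d_HCl = 605 − 359.4 = 246 mm.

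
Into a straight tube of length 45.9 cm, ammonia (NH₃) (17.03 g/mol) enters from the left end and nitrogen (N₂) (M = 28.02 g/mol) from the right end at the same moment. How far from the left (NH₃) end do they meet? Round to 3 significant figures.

25.8 cm

The fronts meet when d_NH₃ + d_N₂ = L with d_NH₃/d_N₂ = √(M_N₂/M_NH₃) (Graham's law). Here √(M_N₂/M_NH₃) = √(28.02/17.03) = 1.283.
With d_NH₃ + d_N₂ = 45.9 cm, d_N₂ = 45.9/(1 + 1.283) = 20.11 cm.
d_NH₃ = 45.9 − 20.11 = 25.8 cm.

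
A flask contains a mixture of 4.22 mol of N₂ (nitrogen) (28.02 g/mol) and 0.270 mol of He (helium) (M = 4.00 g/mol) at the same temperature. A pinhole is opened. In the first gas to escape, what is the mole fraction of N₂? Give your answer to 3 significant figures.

Effusion rate of each component ∝ n_i/√M_i (partial pressure × 1/√M).
x_N₂(eff) = (n_N₂/√M_N₂) / (n_N₂/√M_N₂ + n_He/√M_He)
= (4.22/√28.02) / (4.22/√28.02 + 0.270/√4.00) = 0.7972/(0.7972 + 0.1350) = 0.855.

0.855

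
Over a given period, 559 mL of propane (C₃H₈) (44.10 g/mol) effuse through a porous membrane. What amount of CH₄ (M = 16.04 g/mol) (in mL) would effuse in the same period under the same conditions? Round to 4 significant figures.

926.9 mL

By Graham's law, rate_CH₄/rate_C₃H₈ = √(M_C₃H₈/M_CH₄) = √(44.10/16.04) = √2.749 = 1.658.
So the volume for CH₄ is 559 × 1.658 = 926.9 mL.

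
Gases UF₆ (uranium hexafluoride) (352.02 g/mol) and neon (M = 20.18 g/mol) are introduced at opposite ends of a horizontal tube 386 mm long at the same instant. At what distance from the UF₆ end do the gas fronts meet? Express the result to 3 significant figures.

74.6 mm

Distances travelled in equal time are proportional to diffusion rates, so d_UF₆/d_Ne = √(M_Ne/M_UF₆) = √(20.18/352.02) = 0.2394.
With d_UF₆ + d_Ne = 386 mm, d_Ne = 386/(1 + 0.2394) = 311.4 mm.
d_UF₆ = 386 − 311.4 = 74.6 mm.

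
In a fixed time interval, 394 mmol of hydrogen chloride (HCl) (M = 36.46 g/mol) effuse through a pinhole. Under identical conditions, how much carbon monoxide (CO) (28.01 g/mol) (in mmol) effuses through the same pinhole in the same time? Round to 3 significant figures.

450 mmol

Since effusion rate ∝ 1/√M, rate_CO/rate_HCl = √(M_HCl/M_CO) = √(36.46/28.01) = √1.302 = 1.141.
So the amount for CO is 394 × 1.141 = 450 mmol.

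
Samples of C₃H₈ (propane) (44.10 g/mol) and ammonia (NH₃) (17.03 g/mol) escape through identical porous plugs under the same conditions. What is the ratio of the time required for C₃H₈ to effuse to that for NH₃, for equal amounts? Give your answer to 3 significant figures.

By Graham's law, t_C₃H₈/t_NH₃ = √(M_C₃H₈/M_NH₃) = √(44.10/17.03) = √2.590 = 1.61.

1.61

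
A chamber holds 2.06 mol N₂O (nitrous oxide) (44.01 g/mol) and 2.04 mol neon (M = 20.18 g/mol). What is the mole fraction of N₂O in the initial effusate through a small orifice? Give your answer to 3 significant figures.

0.406

Rate_i ∝ x_i/√M_i (Graham's law weighted by mole fraction), so the effusate composition follows n_i/√M_i.
x_N₂O(eff) = (n_N₂O/√M_N₂O) / (n_N₂O/√M_N₂O + n_Ne/√M_Ne)
= (2.06/√44.01) / (2.06/√44.01 + 2.04/√20.18) = 0.3105/(0.3105 + 0.4541) = 0.406.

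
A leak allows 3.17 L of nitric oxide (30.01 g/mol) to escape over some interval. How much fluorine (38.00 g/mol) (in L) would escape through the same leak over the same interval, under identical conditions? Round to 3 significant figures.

2.82 L

By Graham's law, rate_F₂/rate_NO = √(M_NO/M_F₂) = √(30.01/38.00) = √0.7897 = 0.8887.
So the volume for F₂ is 3.17 × 0.8887 = 2.82 L.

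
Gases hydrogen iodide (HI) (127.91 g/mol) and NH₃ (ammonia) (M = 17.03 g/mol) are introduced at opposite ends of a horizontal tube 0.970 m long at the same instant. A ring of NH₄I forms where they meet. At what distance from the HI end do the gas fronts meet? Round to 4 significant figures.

0.2593 m

Distances travelled in equal time are proportional to diffusion rates, so d_HI/d_NH₃ = √(M_NH₃/M_HI) = √(17.03/127.91) = 0.3649.
With d_HI + d_NH₃ = 0.970 m, d_NH₃ = 0.970/(1 + 0.3649) = 0.7107 m.
d_HI = 0.970 − 0.7107 = 0.2593 m.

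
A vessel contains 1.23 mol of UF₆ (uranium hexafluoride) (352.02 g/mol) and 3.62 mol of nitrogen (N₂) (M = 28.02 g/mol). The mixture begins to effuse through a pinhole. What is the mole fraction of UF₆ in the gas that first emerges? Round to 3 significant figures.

0.0875

Each component's effusion rate ∝ (its partial pressure)·(1/√M) ∝ n_i/√M_i.
Mole fraction of UF₆ in the effusate = (n_UF₆/√M_UF₆) / (n_UF₆/√M_UF₆ + n_N₂/√M_N₂)
= (1.23/√352.02) / (1.23/√352.02 + 3.62/√28.02) = 0.06556/(0.06556 + 0.6839) = 0.0875.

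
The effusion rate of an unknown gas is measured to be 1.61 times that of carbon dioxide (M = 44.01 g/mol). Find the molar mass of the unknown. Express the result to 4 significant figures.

16.98 g/mol

Since effusion rate ∝ 1/√M, rate_X/rate_CO₂ = √(M_CO₂/M_X).
1.61 = √(44.01/M_X)
M_X = 44.01 / 1.61² = 44.01 / 2.592 = 16.98 g/mol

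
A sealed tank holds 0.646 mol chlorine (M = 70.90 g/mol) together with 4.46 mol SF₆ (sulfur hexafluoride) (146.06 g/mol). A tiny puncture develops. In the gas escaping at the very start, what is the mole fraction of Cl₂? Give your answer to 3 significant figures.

Effusion rate of each component ∝ n_i/√M_i (partial pressure × 1/√M).
x_Cl₂(eff) = (n_Cl₂/√M_Cl₂) / (n_Cl₂/√M_Cl₂ + n_SF₆/√M_SF₆)
= (0.646/√70.90) / (0.646/√70.90 + 4.46/√146.06) = 0.07672/(0.07672 + 0.3690) = 0.172.

0.172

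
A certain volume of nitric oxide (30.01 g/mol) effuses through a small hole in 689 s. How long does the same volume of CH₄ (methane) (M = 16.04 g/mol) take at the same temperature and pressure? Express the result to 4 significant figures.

From Graham's law, t_CH₄/t_NO = √(M_CH₄/M_NO) = √(16.04/30.01) = √0.5345 = 0.7311.
So the time for CH₄ is 689 × 0.7311 = 503.7 s.

503.7 s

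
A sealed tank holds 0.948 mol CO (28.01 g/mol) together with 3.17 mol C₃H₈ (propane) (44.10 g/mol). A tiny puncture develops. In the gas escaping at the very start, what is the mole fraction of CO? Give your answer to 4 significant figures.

0.2729

Each component's effusion rate ∝ (its partial pressure)·(1/√M) ∝ n_i/√M_i.
So x_CO in the escaping gas = (n_CO/√M_CO) / Σ(n_i/√M_i)
= (0.948/√28.01) / (0.948/√28.01 + 3.17/√44.10) = 0.1791/(0.1791 + 0.4774) = 0.2729.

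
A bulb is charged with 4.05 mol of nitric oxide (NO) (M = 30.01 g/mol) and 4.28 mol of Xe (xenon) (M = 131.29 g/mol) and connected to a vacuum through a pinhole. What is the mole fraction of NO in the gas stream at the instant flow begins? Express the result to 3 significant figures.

0.664

The effusion rate of species i is ∝ p_i/√M_i ∝ n_i/√M_i.
Mole fraction of NO in the effusate = (n_NO/√M_NO) / (n_NO/√M_NO + n_Xe/√M_Xe)
= (4.05/√30.01) / (4.05/√30.01 + 4.28/√131.29) = 0.7393/(0.7393 + 0.3735) = 0.664.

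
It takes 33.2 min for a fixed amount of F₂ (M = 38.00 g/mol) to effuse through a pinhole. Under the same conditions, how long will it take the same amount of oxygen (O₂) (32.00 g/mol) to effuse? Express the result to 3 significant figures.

From Graham's law, t_O₂/t_F₂ = √(M_O₂/M_F₂) = √(32.00/38.00) = √0.8421 = 0.9177.
So the time for O₂ is 33.2 × 0.9177 = 30.5 min.

30.5 min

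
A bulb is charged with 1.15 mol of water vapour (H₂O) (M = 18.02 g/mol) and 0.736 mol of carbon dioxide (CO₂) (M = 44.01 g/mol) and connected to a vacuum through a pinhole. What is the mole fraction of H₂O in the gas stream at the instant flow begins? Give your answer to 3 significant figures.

0.709

Each component's effusion rate ∝ (its partial pressure)·(1/√M) ∝ n_i/√M_i.
Mole fraction of H₂O in the effusate = (n_H₂O/√M_H₂O) / (n_H₂O/√M_H₂O + n_CO₂/√M_CO₂)
= (1.15/√18.02) / (1.15/√18.02 + 0.736/√44.01) = 0.2709/(0.2709 + 0.1109) = 0.709.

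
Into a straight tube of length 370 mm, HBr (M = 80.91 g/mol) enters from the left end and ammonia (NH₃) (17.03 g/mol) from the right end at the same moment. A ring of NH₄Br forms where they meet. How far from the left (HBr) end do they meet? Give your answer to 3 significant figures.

116 mm

Distances travelled in equal time are proportional to diffusion rates, so d_HBr/d_NH₃ = √(M_NH₃/M_HBr) = √(17.03/80.91) = 0.4588.
With d_HBr + d_NH₃ = 370 mm, d_NH₃ = 370/(1 + 0.4588) = 253.6 mm.
d_HBr = 370 − 253.6 = 116 mm.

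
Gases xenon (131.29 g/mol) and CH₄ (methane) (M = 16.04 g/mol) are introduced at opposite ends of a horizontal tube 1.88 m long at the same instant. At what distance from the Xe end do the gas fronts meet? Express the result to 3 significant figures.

0.487 m

In equal time, each gas travels a distance ∝ its rate ∝ 1/√M, so d_Xe/d_CH₄ = √(M_CH₄/M_Xe) = √(16.04/131.29) = 0.3495.
With d_Xe + d_CH₄ = 1.88 m, d_CH₄ = 1.88/(1 + 0.3495) = 1.393 m.
d_Xe = 1.88 − 1.393 = 0.487 m.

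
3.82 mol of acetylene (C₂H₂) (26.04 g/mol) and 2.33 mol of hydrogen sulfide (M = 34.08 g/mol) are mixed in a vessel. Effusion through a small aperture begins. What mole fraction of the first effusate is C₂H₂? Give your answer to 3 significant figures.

0.652

Each component's effusion rate ∝ (its partial pressure)·(1/√M) ∝ n_i/√M_i.
So x_C₂H₂ in the escaping gas = (n_C₂H₂/√M_C₂H₂) / Σ(n_i/√M_i)
= (3.82/√26.04) / (3.82/√26.04 + 2.33/√34.08) = 0.7486/(0.7486 + 0.3991) = 0.652.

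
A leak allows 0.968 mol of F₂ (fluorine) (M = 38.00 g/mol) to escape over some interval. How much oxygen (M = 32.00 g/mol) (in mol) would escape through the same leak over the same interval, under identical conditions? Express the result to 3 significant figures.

1.05 mol

By Graham's law, rate_O₂/rate_F₂ = √(M_F₂/M_O₂) = √(38.00/32.00) = √1.188 = 1.090.
So the amount for O₂ is 0.968 × 1.090 = 1.05 mol.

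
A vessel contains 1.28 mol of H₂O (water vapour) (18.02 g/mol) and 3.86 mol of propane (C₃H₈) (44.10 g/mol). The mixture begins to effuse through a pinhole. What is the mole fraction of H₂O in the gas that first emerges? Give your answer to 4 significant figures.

Rate_i ∝ x_i/√M_i (Graham's law weighted by mole fraction), so the effusate composition follows n_i/√M_i.
x_H₂O(eff) = (n_H₂O/√M_H₂O) / (n_H₂O/√M_H₂O + n_C₃H₈/√M_C₃H₈)
= (1.28/√18.02) / (1.28/√18.02 + 3.86/√44.10) = 0.3015/(0.3015 + 0.5813) = 0.3416.

0.3416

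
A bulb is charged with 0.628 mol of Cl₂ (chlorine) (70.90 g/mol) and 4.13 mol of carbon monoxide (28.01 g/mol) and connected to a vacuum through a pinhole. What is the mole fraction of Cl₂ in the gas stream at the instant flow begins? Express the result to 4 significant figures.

Each component's effusion rate ∝ (its partial pressure)·(1/√M) ∝ n_i/√M_i.
Mole fraction of Cl₂ in the effusate = (n_Cl₂/√M_Cl₂) / (n_Cl₂/√M_Cl₂ + n_CO/√M_CO)
= (0.628/√70.90) / (0.628/√70.90 + 4.13/√28.01) = 0.07458/(0.07458 + 0.7804) = 0.08724.

0.08724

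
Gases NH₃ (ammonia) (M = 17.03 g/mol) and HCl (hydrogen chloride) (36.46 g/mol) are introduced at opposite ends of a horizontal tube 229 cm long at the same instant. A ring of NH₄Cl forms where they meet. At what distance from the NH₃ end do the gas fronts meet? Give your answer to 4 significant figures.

136.0 cm

In equal time, each gas travels a distance ∝ its rate ∝ 1/√M, so d_NH₃/d_HCl = √(M_HCl/M_NH₃) = √(36.46/17.03) = 1.463.
With d_NH₃ + d_HCl = 229 cm, d_HCl = 229/(1 + 1.463) = 92.97 cm.
d_NH₃ = 229 − 92.97 = 136.0 cm.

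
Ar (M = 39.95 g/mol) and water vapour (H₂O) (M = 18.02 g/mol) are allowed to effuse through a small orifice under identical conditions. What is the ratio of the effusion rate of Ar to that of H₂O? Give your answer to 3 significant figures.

0.672

By Graham's law, rate_Ar/rate_H₂O = √(M_H₂O/M_Ar) = √(18.02/39.95) = √0.4511 = 0.672.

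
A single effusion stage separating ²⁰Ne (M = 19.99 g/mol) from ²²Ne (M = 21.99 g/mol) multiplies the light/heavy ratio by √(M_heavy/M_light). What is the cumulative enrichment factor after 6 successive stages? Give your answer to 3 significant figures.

1.33

After 6 stages the ratio has grown by (√(21.99/19.99))^6 = (21.99/19.99)^(6/2).
= 1.10005^3 = 1.33.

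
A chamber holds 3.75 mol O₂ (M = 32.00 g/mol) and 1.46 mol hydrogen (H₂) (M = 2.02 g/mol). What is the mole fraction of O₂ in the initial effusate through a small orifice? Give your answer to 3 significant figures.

The effusion rate of species i is ∝ p_i/√M_i ∝ n_i/√M_i.
So x_O₂ in the escaping gas = (n_O₂/√M_O₂) / Σ(n_i/√M_i)
= (3.75/√32.00) / (3.75/√32.00 + 1.46/√2.02) = 0.6629/(0.6629 + 1.027) = 0.392.

0.392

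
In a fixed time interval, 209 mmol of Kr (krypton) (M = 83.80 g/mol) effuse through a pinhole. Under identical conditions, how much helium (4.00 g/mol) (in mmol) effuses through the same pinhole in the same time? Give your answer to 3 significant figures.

957 mmol

Since effusion rate ∝ 1/√M, rate_He/rate_Kr = √(M_Kr/M_He) = √(83.80/4.00) = √20.95 = 4.577.
So the amount for He is 209 × 4.577 = 957 mmol.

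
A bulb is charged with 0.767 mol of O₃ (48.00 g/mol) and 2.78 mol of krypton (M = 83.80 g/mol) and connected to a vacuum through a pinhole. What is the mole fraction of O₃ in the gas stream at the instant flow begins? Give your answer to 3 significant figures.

0.267

Rate_i ∝ x_i/√M_i (Graham's law weighted by mole fraction), so the effusate composition follows n_i/√M_i.
So x_O₃ in the escaping gas = (n_O₃/√M_O₃) / Σ(n_i/√M_i)
= (0.767/√48.00) / (0.767/√48.00 + 2.78/√83.80) = 0.1107/(0.1107 + 0.3037) = 0.267.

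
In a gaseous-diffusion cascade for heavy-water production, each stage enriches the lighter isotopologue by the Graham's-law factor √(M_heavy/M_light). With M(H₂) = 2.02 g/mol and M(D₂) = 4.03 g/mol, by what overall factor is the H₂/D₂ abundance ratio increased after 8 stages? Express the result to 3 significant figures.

The single-stage factor is √(M_heavy/M_light), so 8 stages give [√(4.03/2.02)]^8 = (4.03/2.02)^(8/2).
= 1.99505^4 = 15.8.

15.8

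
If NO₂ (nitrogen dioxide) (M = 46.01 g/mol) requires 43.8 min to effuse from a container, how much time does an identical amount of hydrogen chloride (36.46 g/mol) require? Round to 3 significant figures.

39.0 min

Using Graham's law: t_HCl/t_NO₂ = √(M_HCl/M_NO₂) = √(36.46/46.01) = √0.7924 = 0.8902.
So the time for HCl is 43.8 × 0.8902 = 39.0 min.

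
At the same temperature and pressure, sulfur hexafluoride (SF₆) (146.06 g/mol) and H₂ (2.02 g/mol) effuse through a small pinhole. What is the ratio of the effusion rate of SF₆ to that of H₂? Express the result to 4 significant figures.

0.1176

Since effusion rate ∝ 1/√M, rate_SF₆/rate_H₂ = √(M_H₂/M_SF₆) = √(2.02/146.06) = √0.01383 = 0.1176.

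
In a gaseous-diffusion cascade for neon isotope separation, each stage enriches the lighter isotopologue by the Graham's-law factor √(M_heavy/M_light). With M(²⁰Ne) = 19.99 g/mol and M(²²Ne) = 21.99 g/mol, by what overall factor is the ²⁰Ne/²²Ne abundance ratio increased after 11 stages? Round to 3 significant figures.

After 11 stages the ratio has grown by (√(21.99/19.99))^11 = (21.99/19.99)^(11/2).
= 1.10005^(11/2) = 1.69.

1.69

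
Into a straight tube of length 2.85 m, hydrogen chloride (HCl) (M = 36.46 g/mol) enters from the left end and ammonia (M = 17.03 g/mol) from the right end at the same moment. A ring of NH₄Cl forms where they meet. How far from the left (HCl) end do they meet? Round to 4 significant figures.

1.157 m

Graham's law gives d_HCl/d_NH₃ = rate_HCl/rate_NH₃ = √(M_NH₃/M_HCl) = √(17.03/36.46) = 0.6834.
With d_HCl + d_NH₃ = 2.85 m, d_NH₃ = 2.85/(1 + 0.6834) = 1.693 m.
d_HCl = 2.85 − 1.693 = 1.157 m.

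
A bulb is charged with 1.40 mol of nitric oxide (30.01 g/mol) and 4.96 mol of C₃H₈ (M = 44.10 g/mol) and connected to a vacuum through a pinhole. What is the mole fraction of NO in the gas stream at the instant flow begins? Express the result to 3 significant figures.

0.255

Rate_i ∝ x_i/√M_i (Graham's law weighted by mole fraction), so the effusate composition follows n_i/√M_i.
So x_NO in the escaping gas = (n_NO/√M_NO) / Σ(n_i/√M_i)
= (1.40/√30.01) / (1.40/√30.01 + 4.96/√44.10) = 0.2556/(0.2556 + 0.7469) = 0.255.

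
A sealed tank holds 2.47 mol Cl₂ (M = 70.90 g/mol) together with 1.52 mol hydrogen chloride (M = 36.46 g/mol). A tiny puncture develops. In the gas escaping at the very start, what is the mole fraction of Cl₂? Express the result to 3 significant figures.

0.538

Each component's effusion rate ∝ (its partial pressure)·(1/√M) ∝ n_i/√M_i.
Mole fraction of Cl₂ in the effusate = (n_Cl₂/√M_Cl₂) / (n_Cl₂/√M_Cl₂ + n_HCl/√M_HCl)
= (2.47/√70.90) / (2.47/√70.90 + 1.52/√36.46) = 0.2933/(0.2933 + 0.2517) = 0.538.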